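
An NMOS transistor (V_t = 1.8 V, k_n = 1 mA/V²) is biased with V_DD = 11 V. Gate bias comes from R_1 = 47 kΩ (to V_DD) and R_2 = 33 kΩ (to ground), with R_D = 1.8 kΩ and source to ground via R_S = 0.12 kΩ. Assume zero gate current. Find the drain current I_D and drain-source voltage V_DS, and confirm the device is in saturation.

I_D ≈ 2.9 mA, V_DS ≈ 5.5 V

V_G = V_DD·R_2/(R_1+R_2) = 11×33/80 = 4.54 V.
Assume saturation: I_D = (k_n/2)(V_GS − V_t)² with V_GS = V_G − I_D·R_S = 4.54 − 0.12·I_D.
Substituting gives 0.0072·I_D² − 1.33·I_D + 3.75 = 0, with roots I_D = 2.86 or 182 mA.
The root I_D = 182 mA gives V_GS = -17.3 V ≤ V_t, so take I_D = 2.86 mA.
Then V_GS = 4.19 V and V_DS = V_DD − I_D(R_D+R_S) = 11 − 2.86×1.92 = 5.5 V.
Saturation requires V_DS ≥ V_GS − V_t = 2.39 V; 5.5 ≥ 2.39 ✓.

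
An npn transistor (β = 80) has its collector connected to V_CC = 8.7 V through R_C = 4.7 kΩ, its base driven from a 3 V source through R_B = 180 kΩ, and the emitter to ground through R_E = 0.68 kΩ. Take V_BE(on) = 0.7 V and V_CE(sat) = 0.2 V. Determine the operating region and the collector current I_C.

active; I_C ≈ 0.78 mA

Assume active. Base-emitter loop: I_B = (V_BB − V_BE)/(R_B + (β+1)R_E) = (3 − 0.7)/(180 + 81×0.68) = 0.00978 mA.
I_C = β·I_B = 80×0.00978 = 0.783 mA.
V_CE = V_CC − I_C·R_C − I_E·R_E = 8.7 − 0.783×4.7 − 0.792×0.68 = 4.48 V > V_CE(sat), so the active-region assumption holds.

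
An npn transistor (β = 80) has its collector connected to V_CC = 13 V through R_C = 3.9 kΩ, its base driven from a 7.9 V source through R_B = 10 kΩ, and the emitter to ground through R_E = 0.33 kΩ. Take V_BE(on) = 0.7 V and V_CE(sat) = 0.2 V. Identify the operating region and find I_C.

saturation; I_C ≈ 3 mA

Assume active: I_B = (7.9 − 0.7)/(10 + 81×0.33) = 0.196 mA, I_C = β·I_B = 15.7 mA.
Then V_CE = 13 − 15.7×3.9 − 15.9×0.33 = -53.4 V < 0.2 V — the active assumption fails.
Re-solve with V_CE = 0.2 V. KCL at the emitter: V_E/R_E = (V_BB−0.7−V_E)/R_B + (V_CC−0.2−V_E)/R_C, giving V_E = 1.18 V.
I_C = (V_CC − 0.2 − V_E)/R_C = (12.8 − 1.18)/3.9 = 2.98 mA.
Check: I_B = (7.2 − 1.18)/10 = 0.602 mA, and β·I_B = 48.1 mA > I_C, confirming saturation.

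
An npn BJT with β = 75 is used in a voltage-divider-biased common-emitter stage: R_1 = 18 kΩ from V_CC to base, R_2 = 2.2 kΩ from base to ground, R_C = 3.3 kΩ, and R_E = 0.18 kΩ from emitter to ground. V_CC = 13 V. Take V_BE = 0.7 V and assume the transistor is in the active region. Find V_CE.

Thevenize the base divider: V_Th = V_CC·R_2/(R_1+R_2) = 13×2.2/20.2 = 1.42 V, R_Th = R_1‖R_2 = 1.96 kΩ.
Base-emitter loop: V_Th = I_B·R_Th + V_BE + (β+1)I_B·R_E, so I_B = (1.42 − 0.7) / (1.96 + 76×0.18) = 0.0458 mA.
I_C = β·I_B = 75×0.0458 = 3.43 mA, and I_E = (β+1)I_B = 3.48 mA.
V_CE = V_CC − I_C·R_C − I_E·R_E = 13 − 3.43×3.3 − 3.48×0.18 = 1.05 V.
V_CE = 1.05 V > 0.2 V confirms active-region operation.

V_CE ≈ 1 V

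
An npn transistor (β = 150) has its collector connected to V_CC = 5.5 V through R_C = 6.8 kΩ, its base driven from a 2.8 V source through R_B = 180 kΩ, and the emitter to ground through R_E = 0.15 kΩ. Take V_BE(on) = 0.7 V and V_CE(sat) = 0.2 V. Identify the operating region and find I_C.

saturation; I_C ≈ 0.76 mA

Assume active: I_B = (2.8 − 0.7)/(180 + 151×0.15) = 0.0104 mA, I_C = β·I_B = 1.55 mA.
Then V_CE = 5.5 − 1.55×6.8 − 1.56×0.15 = -5.3 V < 0.2 V — the active assumption fails.
Re-solve with V_CE = 0.2 V. KCL at the emitter: V_E/R_E = (V_BB−0.7−V_E)/R_B + (V_CC−0.2−V_E)/R_C, giving V_E = 0.116 V.
I_C = (V_CC − 0.2 − V_E)/R_C = (5.3 − 0.116)/6.8 = 0.762 mA.
Check: I_B = (2.1 − 0.116)/180 = 0.011 mA, and β·I_B = 1.65 mA > I_C, confirming saturation.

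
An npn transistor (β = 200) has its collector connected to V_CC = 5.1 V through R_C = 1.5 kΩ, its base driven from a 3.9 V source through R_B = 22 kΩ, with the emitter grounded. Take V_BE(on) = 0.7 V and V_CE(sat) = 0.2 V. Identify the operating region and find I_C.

Assume active: I_B = (3.9 − 0.7)/22 = 0.145 mA, giving I_C = β·I_B = 29.1 mA.
But then V_CE = 5.1 − 29.1×1.5 = -38.5 V < V_CE(sat) = 0.2 V — impossible in the active region.
So the transistor is saturated. With V_CE = 0.2 V, I_C = (V_CC − 0.2)/R_C = 4.9/1.5 = 3.27 mA.
Check: β·I_B = 29.1 mA > I_C = 3.27 mA, confirming saturation.

saturation; I_C ≈ 3.3 mA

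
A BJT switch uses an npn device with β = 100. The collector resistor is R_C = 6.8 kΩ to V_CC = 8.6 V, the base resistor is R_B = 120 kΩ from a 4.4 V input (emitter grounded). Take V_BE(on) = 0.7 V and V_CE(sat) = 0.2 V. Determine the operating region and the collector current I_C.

Assume active: I_B = (4.4 − 0.7)/120 = 0.0308 mA, giving I_C = β·I_B = 3.08 mA.
But then V_CE = 8.6 − 3.08×6.8 = -12.4 V < V_CE(sat) = 0.2 V — impossible in the active region.
So the transistor is saturated. With V_CE = 0.2 V, I_C = (V_CC − 0.2)/R_C = 8.4/6.8 = 1.24 mA.
Check: β·I_B = 3.08 mA > I_C = 1.24 mA, confirming saturation.

saturation; I_C ≈ 1.2 mA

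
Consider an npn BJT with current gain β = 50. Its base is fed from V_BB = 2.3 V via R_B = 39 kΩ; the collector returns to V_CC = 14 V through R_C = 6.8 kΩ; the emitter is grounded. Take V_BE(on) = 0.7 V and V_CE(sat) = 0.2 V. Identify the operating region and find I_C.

Assume active: I_B = (2.3 − 0.7)/39 = 0.041 mA, giving I_C = β·I_B = 2.05 mA.
But then V_CE = 14 − 2.05×6.8 = 0.0513 V < V_CE(sat) = 0.2 V — impossible in the active region.
So the transistor is saturated. With V_CE = 0.2 V, I_C = (V_CC − 0.2)/R_C = 13.8/6.8 = 2.03 mA.
Check: β·I_B = 2.05 mA > I_C = 2.03 mA, confirming saturation.

saturation; I_C ≈ 2 mA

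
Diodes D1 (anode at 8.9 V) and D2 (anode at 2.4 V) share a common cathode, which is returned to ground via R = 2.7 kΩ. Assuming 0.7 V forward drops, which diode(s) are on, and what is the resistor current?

Assume both conduct. Then node N would need to be at both 8.9−0.7 = 8.2 V and 2.4−0.7 = 1.7 V, which is impossible.
Assume only D1 conducts: V_N = 8.9 − 0.7 = 8.2 V, so I_R = 8.2/2.7 = 3.04 mA.
Check D2: its anode-to-cathode voltage is 2.4 − 8.2 = -5.8 V < 0.7 V, so it is off. The assumption is consistent.

Only D1 conducts; I_R ≈ 3 mA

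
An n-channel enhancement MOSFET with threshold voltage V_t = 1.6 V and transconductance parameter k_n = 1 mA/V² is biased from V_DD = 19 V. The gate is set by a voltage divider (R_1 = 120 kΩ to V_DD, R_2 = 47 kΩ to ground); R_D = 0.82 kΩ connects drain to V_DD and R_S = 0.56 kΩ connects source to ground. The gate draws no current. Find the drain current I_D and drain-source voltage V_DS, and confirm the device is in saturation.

I_D ≈ 2.6 mA, V_DS ≈ 15 V

V_G = V_DD·R_2/(R_1+R_2) = 19×47/167 = 5.35 V.
Assume saturation: I_D = (k_n/2)(V_GS − V_t)² with V_GS = V_G − I_D·R_S = 5.35 − 0.56·I_D.
Substituting gives 0.157·I_D² − 3.1·I_D + 7.02 = 0, with roots I_D = 2.61 or 17.1 mA.
The root I_D = 17.1 mA gives V_GS = -4.26 V ≤ V_t, so take I_D = 2.61 mA.
Then V_GS = 3.89 V and V_DS = V_DD − I_D(R_D+R_S) = 19 − 2.61×1.38 = 15.4 V.
Saturation requires V_DS ≥ V_GS − V_t = 2.29 V; 15.4 ≥ 2.29 ✓.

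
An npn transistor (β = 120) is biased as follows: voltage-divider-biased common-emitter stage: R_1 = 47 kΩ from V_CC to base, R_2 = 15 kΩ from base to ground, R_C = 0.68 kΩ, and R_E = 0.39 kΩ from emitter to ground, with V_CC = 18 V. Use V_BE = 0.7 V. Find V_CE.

Thevenize the base divider: V_Th = V_CC·R_2/(R_1+R_2) = 18×15/62 = 4.35 V, R_Th = R_1‖R_2 = 11.4 kΩ.
Base-emitter loop: V_Th = I_B·R_Th + V_BE + (β+1)I_B·R_E, so I_B = (4.35 − 0.7) / (11.4 + 121×0.39) = 0.0624 mA.
I_C = β·I_B = 120×0.0624 = 7.49 mA, and I_E = (β+1)I_B = 7.55 mA.
V_CE = V_CC − I_C·R_C − I_E·R_E = 18 − 7.49×0.68 − 7.55×0.39 = 9.96 V.
V_CE = 9.96 V > 0.2 V confirms active-region operation.

V_CE ≈ 10 V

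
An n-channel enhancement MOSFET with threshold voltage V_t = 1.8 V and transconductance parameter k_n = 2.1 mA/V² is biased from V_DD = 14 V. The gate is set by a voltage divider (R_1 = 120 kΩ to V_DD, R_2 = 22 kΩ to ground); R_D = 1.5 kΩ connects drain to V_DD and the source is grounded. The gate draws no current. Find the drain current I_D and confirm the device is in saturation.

V_G = V_DD·R_2/(R_1+R_2) = 14×22/142 = 2.17 V. With the source grounded, V_GS = V_G = 2.17 V.
Assume saturation: I_D = (k_n/2)(V_GS − V_t)² = (2.1/2)×(2.17 − 1.8)² = 1.05×0.369² = 0.143 mA.
V_DS = V_DD − I_D·R_D = 14 − 0.143×1.5 = 13.8 V.
Saturation requires V_DS ≥ V_GS − V_t = 0.369 V; 13.8 ≥ 0.369 ✓.

I_D ≈ 0.14 mA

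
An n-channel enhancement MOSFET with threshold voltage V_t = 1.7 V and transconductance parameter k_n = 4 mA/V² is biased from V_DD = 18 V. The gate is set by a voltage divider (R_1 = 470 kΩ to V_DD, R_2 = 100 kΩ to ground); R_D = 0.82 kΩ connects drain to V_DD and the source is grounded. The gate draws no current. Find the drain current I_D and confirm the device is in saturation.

I_D ≈ 4.3 mA

V_G = V_DD·R_2/(R_1+R_2) = 18×100/570 = 3.16 V. With the source grounded, V_GS = V_G = 3.16 V.
Assume saturation: I_D = (k_n/2)(V_GS − V_t)² = (4/2)×(3.16 − 1.7)² = 2×1.46² = 4.25 mA.
V_DS = V_DD − I_D·R_D = 18 − 4.25×0.82 = 14.5 V.
Saturation requires V_DS ≥ V_GS − V_t = 1.46 V; 14.5 ≥ 1.46 ✓.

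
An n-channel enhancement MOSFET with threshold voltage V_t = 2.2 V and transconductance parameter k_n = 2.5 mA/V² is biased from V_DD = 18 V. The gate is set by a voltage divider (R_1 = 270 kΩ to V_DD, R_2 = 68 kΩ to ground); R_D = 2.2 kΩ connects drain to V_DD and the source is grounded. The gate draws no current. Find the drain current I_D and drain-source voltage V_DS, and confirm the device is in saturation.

V_G = V_DD·R_2/(R_1+R_2) = 18×68/338 = 3.62 V. With the source grounded, V_GS = V_G = 3.62 V.
Assume saturation: I_D = (k_n/2)(V_GS − V_t)² = (2.5/2)×(3.62 − 2.2)² = 1.25×1.42² = 2.53 mA.
V_DS = V_DD − I_D·R_D = 18 − 2.53×2.2 = 12.4 V.
Saturation requires V_DS ≥ V_GS − V_t = 1.42 V; 12.4 ≥ 1.42 ✓.

I_D ≈ 2.5 mA, V_DS ≈ 12 V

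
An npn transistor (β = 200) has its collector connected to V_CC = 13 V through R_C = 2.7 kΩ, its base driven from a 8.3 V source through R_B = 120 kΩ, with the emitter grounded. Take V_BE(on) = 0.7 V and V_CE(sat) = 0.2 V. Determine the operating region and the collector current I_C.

Assume active: I_B = (8.3 − 0.7)/120 = 0.0633 mA, giving I_C = β·I_B = 12.7 mA.
But then V_CE = 13 − 12.7×2.7 = -21.2 V < V_CE(sat) = 0.2 V — impossible in the active region.
So the transistor is saturated. With V_CE = 0.2 V, I_C = (V_CC − 0.2)/R_C = 12.8/2.7 = 4.74 mA.
Check: β·I_B = 12.7 mA > I_C = 4.74 mA, confirming saturation.

saturation; I_C ≈ 4.7 mA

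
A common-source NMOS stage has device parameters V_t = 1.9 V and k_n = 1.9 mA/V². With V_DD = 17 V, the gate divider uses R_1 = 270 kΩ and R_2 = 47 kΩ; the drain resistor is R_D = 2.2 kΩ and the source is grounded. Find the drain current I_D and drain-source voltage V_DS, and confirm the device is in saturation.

I_D ≈ 0.37 mA, V_DS ≈ 16 V

V_G = V_DD·R_2/(R_1+R_2) = 17×47/317 = 2.52 V. With the source grounded, V_GS = V_G = 2.52 V.
Assume saturation: I_D = (k_n/2)(V_GS − V_t)² = (1.9/2)×(2.52 − 1.9)² = 0.95×0.621² = 0.366 mA.
V_DS = V_DD − I_D·R_D = 17 − 0.366×2.2 = 16.2 V.
Saturation requires V_DS ≥ V_GS − V_t = 0.621 V; 16.2 ≥ 0.621 ✓.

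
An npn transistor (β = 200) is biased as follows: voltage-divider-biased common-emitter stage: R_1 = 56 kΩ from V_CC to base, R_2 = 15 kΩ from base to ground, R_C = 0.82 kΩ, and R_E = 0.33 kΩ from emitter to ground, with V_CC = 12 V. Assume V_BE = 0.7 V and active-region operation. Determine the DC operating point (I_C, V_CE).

I_C ≈ 4.7 mA, V_CE ≈ 6.6 V

Thevenize the base divider: V_Th = V_CC·R_2/(R_1+R_2) = 12×15/71 = 2.54 V, R_Th = R_1‖R_2 = 11.8 kΩ.
Base-emitter loop: V_Th = I_B·R_Th + V_BE + (β+1)I_B·R_E, so I_B = (2.54 − 0.7) / (11.8 + 201×0.33) = 0.0235 mA.
I_C = β·I_B = 200×0.0235 = 4.7 mA, and I_E = (β+1)I_B = 4.72 mA.
V_CE = V_CC − I_C·R_C − I_E·R_E = 12 − 4.7×0.82 − 4.72×0.33 = 6.59 V.
V_CE = 6.59 V > 0.2 V confirms active-region operation.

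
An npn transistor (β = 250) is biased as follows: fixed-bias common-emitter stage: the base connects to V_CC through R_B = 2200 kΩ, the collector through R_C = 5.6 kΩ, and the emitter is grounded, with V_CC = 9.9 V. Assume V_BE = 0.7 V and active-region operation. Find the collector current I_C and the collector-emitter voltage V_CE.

I_C ≈ 1 mA, V_CE ≈ 4 V

Base loop: V_CC = I_B·R_B + V_BE, so I_B = (9.9 − 0.7)/2200 kΩ = 0.00418 mA.
In the active region I_C = β·I_B = 250 × 0.00418 = 1.05 mA.
Collector loop: V_CE = V_CC − I_C·R_C = 9.9 − 1.05×5.6 = 4.05 V.
Since V_CE = 4.05 V > V_CE(sat) ≈ 0.2 V, the transistor is in the active region as assumed.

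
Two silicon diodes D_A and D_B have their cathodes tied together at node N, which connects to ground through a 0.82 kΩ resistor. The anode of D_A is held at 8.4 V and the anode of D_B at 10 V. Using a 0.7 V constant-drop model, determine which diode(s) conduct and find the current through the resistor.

Assume both conduct. Then node N would need to be at both 8.4−0.7 = 7.7 V and 10−0.7 = 9.3 V, which is impossible.
Assume only D_B conducts: V_N = 10 − 0.7 = 9.3 V, so I_R = 9.3/0.82 = 11.3 mA.
Check D_A: its anode-to-cathode voltage is 8.4 − 9.3 = -0.9 V < 0.7 V, so it is off. The assumption is consistent.

Only D_B conducts; I_R ≈ 11 mA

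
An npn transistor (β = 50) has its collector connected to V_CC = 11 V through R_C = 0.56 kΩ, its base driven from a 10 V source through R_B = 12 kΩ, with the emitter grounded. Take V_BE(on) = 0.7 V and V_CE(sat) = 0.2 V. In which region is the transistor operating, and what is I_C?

Assume active: I_B = (10 − 0.7)/12 = 0.775 mA, giving I_C = β·I_B = 38.8 mA.
But then V_CE = 11 − 38.8×0.56 = -10.7 V < V_CE(sat) = 0.2 V — impossible in the active region.
So the transistor is saturated. With V_CE = 0.2 V, I_C = (V_CC − 0.2)/R_C = 10.8/0.56 = 19.3 mA.
Check: β·I_B = 38.8 mA > I_C = 19.3 mA, confirming saturation.

saturation; I_C ≈ 19 mA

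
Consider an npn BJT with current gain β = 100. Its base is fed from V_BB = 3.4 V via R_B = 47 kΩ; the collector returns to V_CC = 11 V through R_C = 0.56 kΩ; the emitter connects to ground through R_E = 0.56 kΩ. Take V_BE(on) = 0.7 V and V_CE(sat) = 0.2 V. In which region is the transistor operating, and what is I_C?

Assume active. Base-emitter loop: I_B = (V_BB − V_BE)/(R_B + (β+1)R_E) = (3.4 − 0.7)/(47 + 101×0.56) = 0.0261 mA.
I_C = β·I_B = 100×0.0261 = 2.61 mA.
V_CE = V_CC − I_C·R_C − I_E·R_E = 11 − 2.61×0.56 − 2.63×0.56 = 8.07 V > V_CE(sat), so the active-region assumption holds.

active; I_C ≈ 2.6 mA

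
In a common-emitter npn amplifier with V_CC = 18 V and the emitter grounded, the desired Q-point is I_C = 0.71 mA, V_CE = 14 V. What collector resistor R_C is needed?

R_C ≈ 5.6 kΩ

Collector loop: V_CC = I_C·R_C + V_CE.
R_C = (V_CC − V_CE)/I_C = (18 − 14)/0.71 = 5.63 kΩ.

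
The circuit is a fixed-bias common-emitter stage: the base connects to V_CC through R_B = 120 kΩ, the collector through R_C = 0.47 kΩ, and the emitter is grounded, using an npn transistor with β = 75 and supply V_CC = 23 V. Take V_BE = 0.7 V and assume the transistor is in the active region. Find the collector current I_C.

Base loop: V_CC = I_B·R_B + V_BE, so I_B = (23 − 0.7)/120 kΩ = 0.186 mA.
In the active region I_C = β·I_B = 75 × 0.186 = 13.9 mA.
Collector loop: V_CE = V_CC − I_C·R_C = 23 − 13.9×0.47 = 16.4 V.
Since V_CE = 16.4 V > V_CE(sat) ≈ 0.2 V, the transistor is in the active region as assumed.

I_C ≈ 14 mA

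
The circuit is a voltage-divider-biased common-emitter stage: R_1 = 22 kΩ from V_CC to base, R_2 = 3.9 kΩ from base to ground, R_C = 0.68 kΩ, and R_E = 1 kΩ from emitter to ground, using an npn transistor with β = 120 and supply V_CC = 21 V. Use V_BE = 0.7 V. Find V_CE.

Thevenize the base divider: V_Th = V_CC·R_2/(R_1+R_2) = 21×3.9/25.9 = 3.16 V, R_Th = R_1‖R_2 = 3.31 kΩ.
Base-emitter loop: V_Th = I_B·R_Th + V_BE + (β+1)I_B·R_E, so I_B = (3.16 − 0.7) / (3.31 + 121×1) = 0.0198 mA.
I_C = β·I_B = 120×0.0198 = 2.38 mA, and I_E = (β+1)I_B = 2.4 mA.
V_CE = V_CC − I_C·R_C − I_E·R_E = 21 − 2.38×0.68 − 2.4×1 = 17 V.
V_CE = 17 V > 0.2 V confirms active-region operation.

V_CE ≈ 17 V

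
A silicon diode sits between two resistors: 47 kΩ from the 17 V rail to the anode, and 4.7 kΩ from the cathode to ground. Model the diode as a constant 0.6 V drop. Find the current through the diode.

The two resistors are in series with the diode, so KVL gives 17 = I·47 + 0.6 + I·4.7.
I = (17 − 0.6) / (47 + 4.7) kΩ = 16.4 / 51.7 = 0.317 mA.

I ≈ 0.32 mA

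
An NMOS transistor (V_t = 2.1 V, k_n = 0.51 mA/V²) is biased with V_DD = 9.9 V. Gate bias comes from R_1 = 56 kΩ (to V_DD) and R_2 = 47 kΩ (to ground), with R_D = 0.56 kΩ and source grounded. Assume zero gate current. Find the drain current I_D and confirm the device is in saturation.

V_G = V_DD·R_2/(R_1+R_2) = 9.9×47/103 = 4.52 V. With the source grounded, V_GS = V_G = 4.52 V.
Assume saturation: I_D = (k_n/2)(V_GS − V_t)² = (0.51/2)×(4.52 − 2.1)² = 0.255×2.42² = 1.49 mA.
V_DS = V_DD − I_D·R_D = 9.9 − 1.49×0.56 = 9.07 V.
Saturation requires V_DS ≥ V_GS − V_t = 2.42 V; 9.07 ≥ 2.42 ✓.

I_D ≈ 1.5 mA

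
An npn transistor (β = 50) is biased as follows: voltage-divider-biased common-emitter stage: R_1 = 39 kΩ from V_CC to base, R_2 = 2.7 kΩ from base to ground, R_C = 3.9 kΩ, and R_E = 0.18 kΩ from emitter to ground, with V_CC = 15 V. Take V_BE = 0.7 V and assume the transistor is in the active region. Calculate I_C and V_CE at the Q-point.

I_C ≈ 1.2 mA, V_CE ≈ 10 V

Thevenize the base divider: V_Th = V_CC·R_2/(R_1+R_2) = 15×2.7/41.7 = 0.971 V, R_Th = R_1‖R_2 = 2.53 kΩ.
Base-emitter loop: V_Th = I_B·R_Th + V_BE + (β+1)I_B·R_E, so I_B = (0.971 − 0.7) / (2.53 + 51×0.18) = 0.0232 mA.
I_C = β·I_B = 50×0.0232 = 1.16 mA, and I_E = (β+1)I_B = 1.18 mA.
V_CE = V_CC − I_C·R_C − I_E·R_E = 15 − 1.16×3.9 − 1.18×0.18 = 10.3 V.
V_CE = 10.3 V > 0.2 V confirms active-region operation.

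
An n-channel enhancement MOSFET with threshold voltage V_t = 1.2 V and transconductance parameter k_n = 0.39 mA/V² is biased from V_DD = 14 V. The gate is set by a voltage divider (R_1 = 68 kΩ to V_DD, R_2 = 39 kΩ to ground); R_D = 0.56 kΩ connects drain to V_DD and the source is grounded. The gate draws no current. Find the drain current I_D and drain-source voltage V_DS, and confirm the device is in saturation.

V_G = V_DD·R_2/(R_1+R_2) = 14×39/107 = 5.1 V. With the source grounded, V_GS = V_G = 5.1 V.
Assume saturation: I_D = (k_n/2)(V_GS − V_t)² = (0.39/2)×(5.1 − 1.2)² = 0.195×3.9² = 2.97 mA.
V_DS = V_DD − I_D·R_D = 14 − 2.97×0.56 = 12.3 V.
Saturation requires V_DS ≥ V_GS − V_t = 3.9 V; 12.3 ≥ 3.9 ✓.

I_D ≈ 3 mA, V_DS ≈ 12 V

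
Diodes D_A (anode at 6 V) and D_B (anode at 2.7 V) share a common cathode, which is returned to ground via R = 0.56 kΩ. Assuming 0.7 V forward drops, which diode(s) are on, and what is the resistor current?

Only D_A conducts; I_R ≈ 9.5 mA

Assume both conduct. Then node N would need to be at both 6−0.7 = 5.3 V and 2.7−0.7 = 2 V, which is impossible.
Assume only D_A conducts: V_N = 6 − 0.7 = 5.3 V, so I_R = 5.3/0.56 = 9.46 mA.
Check D_B: its anode-to-cathode voltage is 2.7 − 5.3 = -2.6 V < 0.7 V, so it is off. The assumption is consistent.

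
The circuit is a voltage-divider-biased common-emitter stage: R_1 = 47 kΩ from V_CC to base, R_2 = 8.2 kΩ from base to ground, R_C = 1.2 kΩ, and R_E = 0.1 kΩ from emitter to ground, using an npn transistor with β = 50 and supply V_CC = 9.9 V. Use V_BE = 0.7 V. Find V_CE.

V_CE ≈ 5.7 V

Thevenize the base divider: V_Th = V_CC·R_2/(R_1+R_2) = 9.9×8.2/55.2 = 1.47 V, R_Th = R_1‖R_2 = 6.98 kΩ.
Base-emitter loop: V_Th = I_B·R_Th + V_BE + (β+1)I_B·R_E, so I_B = (1.47 − 0.7) / (6.98 + 51×0.1) = 0.0638 mA.
I_C = β·I_B = 50×0.0638 = 3.19 mA, and I_E = (β+1)I_B = 3.25 mA.
V_CE = V_CC − I_C·R_C − I_E·R_E = 9.9 − 3.19×1.2 − 3.25×0.1 = 5.75 V.
V_CE = 5.75 V > 0.2 V confirms active-region operation.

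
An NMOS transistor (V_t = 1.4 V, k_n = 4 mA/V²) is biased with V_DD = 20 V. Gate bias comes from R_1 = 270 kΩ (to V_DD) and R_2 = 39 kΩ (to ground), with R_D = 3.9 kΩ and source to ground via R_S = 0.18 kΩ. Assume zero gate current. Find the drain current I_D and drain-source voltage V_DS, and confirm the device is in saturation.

I_D ≈ 1.5 mA, V_DS ≈ 14 V

V_G = V_DD·R_2/(R_1+R_2) = 20×39/309 = 2.52 V.
Assume saturation: I_D = (k_n/2)(V_GS − V_t)² with V_GS = V_G − I_D·R_S = 2.52 − 0.18·I_D.
Substituting gives 0.0648·I_D² − 1.81·I_D + 2.53 = 0, with roots I_D = 1.47 or 26.4 mA.
The root I_D = 26.4 mA gives V_GS = -2.24 V ≤ V_t, so take I_D = 1.47 mA.
Then V_GS = 2.26 V and V_DS = V_DD − I_D(R_D+R_S) = 20 − 1.47×4.08 = 14 V.
Saturation requires V_DS ≥ V_GS − V_t = 0.859 V; 14 ≥ 0.859 ✓.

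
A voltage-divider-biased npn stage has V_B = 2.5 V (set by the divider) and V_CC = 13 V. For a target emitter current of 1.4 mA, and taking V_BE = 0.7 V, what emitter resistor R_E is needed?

R_E ≈ 1.3 kΩ

V_E = V_B − V_BE = 2.5 − 0.7 = 1.8 V.
R_E = V_E / I_E = 1.8 / 1.4 = 1.29 kΩ.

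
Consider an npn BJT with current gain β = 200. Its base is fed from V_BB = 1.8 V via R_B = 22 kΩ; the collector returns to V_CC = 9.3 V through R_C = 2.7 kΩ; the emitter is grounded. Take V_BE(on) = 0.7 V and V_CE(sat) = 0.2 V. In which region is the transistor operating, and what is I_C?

Assume active: I_B = (1.8 − 0.7)/22 = 0.05 mA, giving I_C = β·I_B = 10 mA.
But then V_CE = 9.3 − 10×2.7 = -17.7 V < V_CE(sat) = 0.2 V — impossible in the active region.
So the transistor is saturated. With V_CE = 0.2 V, I_C = (V_CC − 0.2)/R_C = 9.1/2.7 = 3.37 mA.
Check: β·I_B = 10 mA > I_C = 3.37 mA, confirming saturation.

saturation; I_C ≈ 3.4 mA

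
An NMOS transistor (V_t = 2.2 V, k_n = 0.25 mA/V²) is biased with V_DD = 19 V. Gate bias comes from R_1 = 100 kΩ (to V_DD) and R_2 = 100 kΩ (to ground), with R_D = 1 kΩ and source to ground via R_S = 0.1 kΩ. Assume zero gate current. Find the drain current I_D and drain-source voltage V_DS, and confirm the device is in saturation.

I_D ≈ 5.7 mA, V_DS ≈ 13 V

V_G = V_DD·R_2/(R_1+R_2) = 19×100/200 = 9.5 V.
Assume saturation: I_D = (k_n/2)(V_GS − V_t)² with V_GS = V_G − I_D·R_S = 9.5 − 0.1·I_D.
Substituting gives 0.00125·I_D² − 1.18·I_D + 6.66 = 0, with roots I_D = 5.67 or 940 mA.
The root I_D = 940 mA gives V_GS = -84.5 V ≤ V_t, so take I_D = 5.67 mA.
Then V_GS = 8.93 V and V_DS = V_DD − I_D(R_D+R_S) = 19 − 5.67×1.1 = 12.8 V.
Saturation requires V_DS ≥ V_GS − V_t = 6.73 V; 12.8 ≥ 6.73 ✓.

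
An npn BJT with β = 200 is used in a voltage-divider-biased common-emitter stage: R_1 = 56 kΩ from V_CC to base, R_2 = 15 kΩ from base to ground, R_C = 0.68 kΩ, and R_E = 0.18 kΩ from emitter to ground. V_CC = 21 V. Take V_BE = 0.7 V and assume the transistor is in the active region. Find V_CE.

Thevenize the base divider: V_Th = V_CC·R_2/(R_1+R_2) = 21×15/71 = 4.44 V, R_Th = R_1‖R_2 = 11.8 kΩ.
Base-emitter loop: V_Th = I_B·R_Th + V_BE + (β+1)I_B·R_E, so I_B = (4.44 − 0.7) / (11.8 + 201×0.18) = 0.0778 mA.
I_C = β·I_B = 200×0.0778 = 15.6 mA, and I_E = (β+1)I_B = 15.6 mA.
V_CE = V_CC − I_C·R_C − I_E·R_E = 21 − 15.6×0.68 − 15.6×0.18 = 7.6 V.
V_CE = 7.6 V > 0.2 V confirms active-region operation.

V_CE ≈ 7.6 V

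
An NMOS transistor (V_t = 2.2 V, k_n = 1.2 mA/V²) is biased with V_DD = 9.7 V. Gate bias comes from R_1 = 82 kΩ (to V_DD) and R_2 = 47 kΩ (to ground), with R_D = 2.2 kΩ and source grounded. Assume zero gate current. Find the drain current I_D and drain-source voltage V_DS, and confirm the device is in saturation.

V_G = V_DD·R_2/(R_1+R_2) = 9.7×47/129 = 3.53 V. With the source grounded, V_GS = V_G = 3.53 V.
Assume saturation: I_D = (k_n/2)(V_GS − V_t)² = (1.2/2)×(3.53 − 2.2)² = 0.6×1.33² = 1.07 mA.
V_DS = V_DD − I_D·R_D = 9.7 − 1.07×2.2 = 7.35 V.
Saturation requires V_DS ≥ V_GS − V_t = 1.33 V; 7.35 ≥ 1.33 ✓.

I_D ≈ 1.1 mA, V_DS ≈ 7.4 V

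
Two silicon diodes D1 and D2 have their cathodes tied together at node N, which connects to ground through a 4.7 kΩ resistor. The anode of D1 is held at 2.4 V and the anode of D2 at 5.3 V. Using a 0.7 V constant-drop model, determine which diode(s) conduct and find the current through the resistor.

Only D2 conducts; I_R ≈ 0.98 mA

Assume both conduct. Then node N would need to be at both 2.4−0.7 = 1.7 V and 5.3−0.7 = 4.6 V, which is impossible.
Assume only D2 conducts: V_N = 5.3 − 0.7 = 4.6 V, so I_R = 4.6/4.7 = 0.979 mA.
Check D1: its anode-to-cathode voltage is 2.4 − 4.6 = -2.2 V < 0.7 V, so it is off. The assumption is consistent.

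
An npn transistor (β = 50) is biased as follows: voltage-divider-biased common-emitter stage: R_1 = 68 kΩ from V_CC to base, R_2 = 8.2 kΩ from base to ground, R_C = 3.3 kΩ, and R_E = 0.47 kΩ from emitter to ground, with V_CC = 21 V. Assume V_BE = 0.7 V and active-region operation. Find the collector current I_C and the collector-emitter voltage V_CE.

Thevenize the base divider: V_Th = V_CC·R_2/(R_1+R_2) = 21×8.2/76.2 = 2.26 V, R_Th = R_1‖R_2 = 7.32 kΩ.
Base-emitter loop: V_Th = I_B·R_Th + V_BE + (β+1)I_B·R_E, so I_B = (2.26 − 0.7) / (7.32 + 51×0.47) = 0.0499 mA.
I_C = β·I_B = 50×0.0499 = 2.49 mA, and I_E = (β+1)I_B = 2.54 mA.
V_CE = V_CC − I_C·R_C − I_E·R_E = 21 − 2.49×3.3 − 2.54×0.47 = 11.6 V.
V_CE = 11.6 V > 0.2 V confirms active-region operation.

I_C ≈ 2.5 mA, V_CE ≈ 12 V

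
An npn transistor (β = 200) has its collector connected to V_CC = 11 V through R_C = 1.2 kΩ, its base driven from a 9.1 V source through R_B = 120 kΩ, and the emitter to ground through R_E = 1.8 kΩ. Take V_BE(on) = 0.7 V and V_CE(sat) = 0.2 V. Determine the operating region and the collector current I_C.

active; I_C ≈ 3.5 mA

Assume active. Base-emitter loop: I_B = (V_BB − V_BE)/(R_B + (β+1)R_E) = (9.1 − 0.7)/(120 + 201×1.8) = 0.0174 mA.
I_C = β·I_B = 200×0.0174 = 3.49 mA.
V_CE = V_CC − I_C·R_C − I_E·R_E = 11 − 3.49×1.2 − 3.5×1.8 = 0.508 V > V_CE(sat), so the active-region assumption holds.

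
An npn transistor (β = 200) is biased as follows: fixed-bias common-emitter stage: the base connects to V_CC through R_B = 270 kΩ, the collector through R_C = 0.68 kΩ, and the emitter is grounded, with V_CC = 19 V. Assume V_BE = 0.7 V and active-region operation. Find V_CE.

Base loop: V_CC = I_B·R_B + V_BE, so I_B = (19 − 0.7)/270 kΩ = 0.0678 mA.
In the active region I_C = β·I_B = 200 × 0.0678 = 13.6 mA.
Collector loop: V_CE = V_CC − I_C·R_C = 19 − 13.6×0.68 = 9.78 V.
Since V_CE = 9.78 V > V_CE(sat) ≈ 0.2 V, the transistor is in the active region as assumed.

V_CE ≈ 9.8 V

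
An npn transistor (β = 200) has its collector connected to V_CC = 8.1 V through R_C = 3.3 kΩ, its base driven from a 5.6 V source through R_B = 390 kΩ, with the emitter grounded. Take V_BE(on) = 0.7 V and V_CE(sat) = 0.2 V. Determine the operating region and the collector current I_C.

Assume active: I_B = (5.6 − 0.7)/390 = 0.0126 mA, giving I_C = β·I_B = 2.51 mA.
But then V_CE = 8.1 − 2.51×3.3 = -0.192 V < V_CE(sat) = 0.2 V — impossible in the active region.
So the transistor is saturated. With V_CE = 0.2 V, I_C = (V_CC − 0.2)/R_C = 7.9/3.3 = 2.39 mA.
Check: β·I_B = 2.51 mA > I_C = 2.39 mA, confirming saturation.

saturation; I_C ≈ 2.4 mA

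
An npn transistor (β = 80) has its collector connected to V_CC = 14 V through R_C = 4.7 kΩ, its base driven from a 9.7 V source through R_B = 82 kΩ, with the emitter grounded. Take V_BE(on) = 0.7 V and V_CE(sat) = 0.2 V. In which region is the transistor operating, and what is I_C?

saturation; I_C ≈ 2.9 mA

Assume active: I_B = (9.7 − 0.7)/82 = 0.11 mA, giving I_C = β·I_B = 8.78 mA.
But then V_CE = 14 − 8.78×4.7 = -27.3 V < V_CE(sat) = 0.2 V — impossible in the active region.
So the transistor is saturated. With V_CE = 0.2 V, I_C = (V_CC − 0.2)/R_C = 13.8/4.7 = 2.94 mA.
Check: β·I_B = 8.78 mA > I_C = 2.94 mA, confirming saturation.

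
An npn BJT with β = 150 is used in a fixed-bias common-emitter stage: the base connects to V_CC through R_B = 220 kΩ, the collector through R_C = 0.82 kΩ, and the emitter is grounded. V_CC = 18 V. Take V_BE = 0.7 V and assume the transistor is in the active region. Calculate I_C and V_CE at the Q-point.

I_C ≈ 12 mA, V_CE ≈ 8.3 V

Base loop: V_CC = I_B·R_B + V_BE, so I_B = (18 − 0.7)/220 kΩ = 0.0786 mA.
In the active region I_C = β·I_B = 150 × 0.0786 = 11.8 mA.
Collector loop: V_CE = V_CC − I_C·R_C = 18 − 11.8×0.82 = 8.33 V.
Since V_CE = 8.33 V > V_CE(sat) ≈ 0.2 V, the transistor is in the active region as assumed.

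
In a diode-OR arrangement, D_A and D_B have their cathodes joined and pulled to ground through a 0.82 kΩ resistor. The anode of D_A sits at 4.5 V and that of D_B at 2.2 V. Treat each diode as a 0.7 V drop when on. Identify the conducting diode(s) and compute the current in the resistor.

Assume both conduct. Then node N would need to be at both 4.5−0.7 = 3.8 V and 2.2−0.7 = 1.5 V, which is impossible.
Assume only D_A conducts: V_N = 4.5 − 0.7 = 3.8 V, so I_R = 3.8/0.82 = 4.63 mA.
Check D_B: its anode-to-cathode voltage is 2.2 − 3.8 = -1.6 V < 0.7 V, so it is off. The assumption is consistent.

Only D_A conducts; I_R ≈ 4.6 mA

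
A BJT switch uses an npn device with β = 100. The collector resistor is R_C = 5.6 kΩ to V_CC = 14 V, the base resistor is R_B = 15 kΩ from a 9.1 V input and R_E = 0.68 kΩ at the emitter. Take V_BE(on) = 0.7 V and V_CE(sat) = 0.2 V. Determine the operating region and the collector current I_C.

saturation; I_C ≈ 2.1 mA

Assume active: I_B = (9.1 − 0.7)/(15 + 101×0.68) = 0.1 mA, I_C = β·I_B = 10 mA.
Then V_CE = 14 − 10×5.6 − 10.1×0.68 = -49.1 V < 0.2 V — the active assumption fails.
Re-solve with V_CE = 0.2 V. KCL at the emitter: V_E/R_E = (V_BB−0.7−V_E)/R_B + (V_CC−0.2−V_E)/R_C, giving V_E = 1.76 V.
I_C = (V_CC − 0.2 − V_E)/R_C = (13.8 − 1.76)/5.6 = 2.15 mA.
Check: I_B = (8.4 − 1.76)/15 = 0.442 mA, and β·I_B = 44.2 mA > I_C, confirming saturation.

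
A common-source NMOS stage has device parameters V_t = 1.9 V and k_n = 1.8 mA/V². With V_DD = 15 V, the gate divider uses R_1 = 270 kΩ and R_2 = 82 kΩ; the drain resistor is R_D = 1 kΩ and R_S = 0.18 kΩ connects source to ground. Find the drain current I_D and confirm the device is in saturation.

I_D ≈ 1.6 mA

V_G = V_DD·R_2/(R_1+R_2) = 15×82/352 = 3.49 V.
Assume saturation: I_D = (k_n/2)(V_GS − V_t)² with V_GS = V_G − I_D·R_S = 3.49 − 0.18·I_D.
Substituting gives 0.0292·I_D² − 1.52·I_D + 2.29 = 0, with roots I_D = 1.55 or 50.5 mA.
The root I_D = 50.5 mA gives V_GS = -5.59 V ≤ V_t, so take I_D = 1.55 mA.
Then V_GS = 3.21 V and V_DS = V_DD − I_D(R_D+R_S) = 15 − 1.55×1.18 = 13.2 V.
Saturation requires V_DS ≥ V_GS − V_t = 1.31 V; 13.2 ≥ 1.31 ✓.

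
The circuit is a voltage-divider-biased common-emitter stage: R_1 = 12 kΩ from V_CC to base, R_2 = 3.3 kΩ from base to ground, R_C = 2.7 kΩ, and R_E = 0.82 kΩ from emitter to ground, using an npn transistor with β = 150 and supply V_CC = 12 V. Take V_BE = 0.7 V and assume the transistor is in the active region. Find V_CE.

Thevenize the base divider: V_Th = V_CC·R_2/(R_1+R_2) = 12×3.3/15.3 = 2.59 V, R_Th = R_1‖R_2 = 2.59 kΩ.
Base-emitter loop: V_Th = I_B·R_Th + V_BE + (β+1)I_B·R_E, so I_B = (2.59 − 0.7) / (2.59 + 151×0.82) = 0.0149 mA.
I_C = β·I_B = 150×0.0149 = 2.24 mA, and I_E = (β+1)I_B = 2.26 mA.
V_CE = V_CC − I_C·R_C − I_E·R_E = 12 − 2.24×2.7 − 2.26×0.82 = 4.1 V.
V_CE = 4.1 V > 0.2 V confirms active-region operation.

V_CE ≈ 4.1 V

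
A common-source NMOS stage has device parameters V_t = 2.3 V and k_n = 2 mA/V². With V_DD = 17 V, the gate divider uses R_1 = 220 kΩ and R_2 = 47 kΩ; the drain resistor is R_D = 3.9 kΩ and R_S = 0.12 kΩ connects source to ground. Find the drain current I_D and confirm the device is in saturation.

V_G = V_DD·R_2/(R_1+R_2) = 17×47/267 = 2.99 V.
Assume saturation: I_D = (k_n/2)(V_GS − V_t)² with V_GS = V_G − I_D·R_S = 2.99 − 0.12·I_D.
Substituting gives 0.0144·I_D² − 1.17·I_D + 0.48 = 0, with roots I_D = 0.413 or 80.6 mA.
The root I_D = 80.6 mA gives V_GS = -6.68 V ≤ V_t, so take I_D = 0.413 mA.
Then V_GS = 2.94 V and V_DS = V_DD − I_D(R_D+R_S) = 17 − 0.413×4.02 = 15.3 V.
Saturation requires V_DS ≥ V_GS − V_t = 0.643 V; 15.3 ≥ 0.643 ✓.

I_D ≈ 0.41 mA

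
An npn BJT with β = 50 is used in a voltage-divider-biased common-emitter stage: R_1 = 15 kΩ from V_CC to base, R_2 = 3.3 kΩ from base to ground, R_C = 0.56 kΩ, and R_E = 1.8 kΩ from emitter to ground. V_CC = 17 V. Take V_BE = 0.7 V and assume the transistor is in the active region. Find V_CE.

Thevenize the base divider: V_Th = V_CC·R_2/(R_1+R_2) = 17×3.3/18.3 = 3.07 V, R_Th = R_1‖R_2 = 2.7 kΩ.
Base-emitter loop: V_Th = I_B·R_Th + V_BE + (β+1)I_B·R_E, so I_B = (3.07 − 0.7) / (2.7 + 51×1.8) = 0.025 mA.
I_C = β·I_B = 50×0.025 = 1.25 mA, and I_E = (β+1)I_B = 1.28 mA.
V_CE = V_CC − I_C·R_C − I_E·R_E = 17 − 1.25×0.56 − 1.28×1.8 = 14 V.
V_CE = 14 V > 0.2 V confirms active-region operation.

V_CE ≈ 14 V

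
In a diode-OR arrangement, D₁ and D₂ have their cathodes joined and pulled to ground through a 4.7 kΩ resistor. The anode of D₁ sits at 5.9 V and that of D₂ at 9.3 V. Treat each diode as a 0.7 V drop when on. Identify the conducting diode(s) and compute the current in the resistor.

Only D₂ conducts; I_R ≈ 1.8 mA

Assume both conduct. Then node N would need to be at both 5.9−0.7 = 5.2 V and 9.3−0.7 = 8.6 V, which is impossible.
Assume only D₂ conducts: V_N = 9.3 − 0.7 = 8.6 V, so I_R = 8.6/4.7 = 1.83 mA.
Check D₁: its anode-to-cathode voltage is 5.9 − 8.6 = -2.7 V < 0.7 V, so it is off. The assumption is consistent.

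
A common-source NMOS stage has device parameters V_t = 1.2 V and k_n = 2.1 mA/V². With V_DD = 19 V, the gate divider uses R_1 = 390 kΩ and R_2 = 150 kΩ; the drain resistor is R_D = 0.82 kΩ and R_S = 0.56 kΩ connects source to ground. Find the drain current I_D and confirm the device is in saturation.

I_D ≈ 3.9 mA

V_G = V_DD·R_2/(R_1+R_2) = 19×150/540 = 5.28 V.
Assume saturation: I_D = (k_n/2)(V_GS − V_t)² with V_GS = V_G − I_D·R_S = 5.28 − 0.56·I_D.
Substituting gives 0.329·I_D² − 5.8·I_D + 17.5 = 0, with roots I_D = 3.86 or 13.7 mA.
The root I_D = 13.7 mA gives V_GS = -2.42 V ≤ V_t, so take I_D = 3.86 mA.
Then V_GS = 3.12 V and V_DS = V_DD − I_D(R_D+R_S) = 19 − 3.86×1.38 = 13.7 V.
Saturation requires V_DS ≥ V_GS − V_t = 1.92 V; 13.7 ≥ 1.92 ✓.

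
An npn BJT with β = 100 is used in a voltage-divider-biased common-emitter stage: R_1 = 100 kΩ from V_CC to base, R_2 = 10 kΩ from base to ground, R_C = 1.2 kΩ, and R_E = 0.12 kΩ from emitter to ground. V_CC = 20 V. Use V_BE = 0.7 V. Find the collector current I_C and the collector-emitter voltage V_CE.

Thevenize the base divider: V_Th = V_CC·R_2/(R_1+R_2) = 20×10/110 = 1.82 V, R_Th = R_1‖R_2 = 9.09 kΩ.
Base-emitter loop: V_Th = I_B·R_Th + V_BE + (β+1)I_B·R_E, so I_B = (1.82 − 0.7) / (9.09 + 101×0.12) = 0.0527 mA.
I_C = β·I_B = 100×0.0527 = 5.27 mA, and I_E = (β+1)I_B = 5.32 mA.
V_CE = V_CC − I_C·R_C − I_E·R_E = 20 − 5.27×1.2 − 5.32×0.12 = 13 V.
V_CE = 13 V > 0.2 V confirms active-region operation.

I_C ≈ 5.3 mA, V_CE ≈ 13 V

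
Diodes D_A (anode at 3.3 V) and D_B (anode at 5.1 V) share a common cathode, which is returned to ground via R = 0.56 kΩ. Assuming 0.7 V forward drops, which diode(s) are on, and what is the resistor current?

Assume both conduct. Then node N would need to be at both 3.3−0.7 = 2.6 V and 5.1−0.7 = 4.4 V, which is impossible.
Assume only D_B conducts: V_N = 5.1 − 0.7 = 4.4 V, so I_R = 4.4/0.56 = 7.86 mA.
Check D_A: its anode-to-cathode voltage is 3.3 − 4.4 = -1.1 V < 0.7 V, so it is off. The assumption is consistent.

Only D_B conducts; I_R ≈ 7.9 mA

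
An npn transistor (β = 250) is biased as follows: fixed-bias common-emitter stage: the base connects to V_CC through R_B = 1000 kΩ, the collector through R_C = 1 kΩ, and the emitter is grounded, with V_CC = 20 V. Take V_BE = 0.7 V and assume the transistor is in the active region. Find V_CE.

Base loop: V_CC = I_B·R_B + V_BE, so I_B = (20 − 0.7)/1000 kΩ = 0.0193 mA.
In the active region I_C = β·I_B = 250 × 0.0193 = 4.83 mA.
Collector loop: V_CE = V_CC − I_C·R_C = 20 − 4.83×1 = 15.2 V.
Since V_CE = 15.2 V > V_CE(sat) ≈ 0.2 V, the transistor is in the active region as assumed.

V_CE ≈ 15 V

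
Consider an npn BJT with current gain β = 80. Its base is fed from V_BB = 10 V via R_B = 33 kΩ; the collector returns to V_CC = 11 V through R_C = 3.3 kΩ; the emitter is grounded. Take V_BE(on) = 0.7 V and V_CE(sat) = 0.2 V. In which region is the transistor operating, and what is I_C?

saturation; I_C ≈ 3.3 mA

Assume active: I_B = (10 − 0.7)/33 = 0.282 mA, giving I_C = β·I_B = 22.5 mA.
But then V_CE = 11 − 22.5×3.3 = -63.4 V < V_CE(sat) = 0.2 V — impossible in the active region.
So the transistor is saturated. With V_CE = 0.2 V, I_C = (V_CC − 0.2)/R_C = 10.8/3.3 = 3.27 mA.
Check: β·I_B = 22.5 mA > I_C = 3.27 mA, confirming saturation.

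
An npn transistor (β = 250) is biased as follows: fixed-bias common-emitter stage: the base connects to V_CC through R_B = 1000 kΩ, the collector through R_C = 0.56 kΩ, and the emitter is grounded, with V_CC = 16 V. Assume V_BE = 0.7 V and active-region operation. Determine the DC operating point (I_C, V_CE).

Base loop: V_CC = I_B·R_B + V_BE, so I_B = (16 − 0.7)/1000 kΩ = 0.0153 mA.
In the active region I_C = β·I_B = 250 × 0.0153 = 3.83 mA.
Collector loop: V_CE = V_CC − I_C·R_C = 16 − 3.83×0.56 = 13.9 V.
Since V_CE = 13.9 V > V_CE(sat) ≈ 0.2 V, the transistor is in the active region as assumed.

I_C ≈ 3.8 mA, V_CE ≈ 14 V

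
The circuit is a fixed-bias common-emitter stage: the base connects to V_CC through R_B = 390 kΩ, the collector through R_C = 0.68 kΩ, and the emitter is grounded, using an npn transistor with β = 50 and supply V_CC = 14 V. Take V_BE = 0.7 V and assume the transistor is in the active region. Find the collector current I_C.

I_C ≈ 1.7 mA

Base loop: V_CC = I_B·R_B + V_BE, so I_B = (14 − 0.7)/390 kΩ = 0.0341 mA.
In the active region I_C = β·I_B = 50 × 0.0341 = 1.71 mA.
Collector loop: V_CE = V_CC − I_C·R_C = 14 − 1.71×0.68 = 12.8 V.
Since V_CE = 12.8 V > V_CE(sat) ≈ 0.2 V, the transistor is in the active region as assumed.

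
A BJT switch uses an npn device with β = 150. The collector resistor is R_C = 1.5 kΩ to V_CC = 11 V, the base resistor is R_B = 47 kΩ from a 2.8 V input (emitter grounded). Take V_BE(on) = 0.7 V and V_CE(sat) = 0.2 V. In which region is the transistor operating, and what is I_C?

active; I_C ≈ 6.7 mA

Assume active. Base-emitter loop: I_B = (V_BB − V_BE)/R_B = (2.8 − 0.7)/47 = 0.0447 mA.
I_C = β·I_B = 150×0.0447 = 6.7 mA.
V_CE = V_CC − I_C·R_C = 11 − 6.7×1.5 = 0.947 V > V_CE(sat), so the active-region assumption holds.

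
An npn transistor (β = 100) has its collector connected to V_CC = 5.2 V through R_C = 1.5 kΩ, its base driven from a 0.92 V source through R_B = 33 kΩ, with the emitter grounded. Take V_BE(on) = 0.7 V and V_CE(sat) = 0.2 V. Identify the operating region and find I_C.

active; I_C ≈ 0.67 mA

Assume active. Base-emitter loop: I_B = (V_BB − V_BE)/R_B = (0.92 − 0.7)/33 = 0.00667 mA.
I_C = β·I_B = 100×0.00667 = 0.667 mA.
V_CE = V_CC − I_C·R_C = 5.2 − 0.667×1.5 = 4.2 V > V_CE(sat), so the active-region assumption holds.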